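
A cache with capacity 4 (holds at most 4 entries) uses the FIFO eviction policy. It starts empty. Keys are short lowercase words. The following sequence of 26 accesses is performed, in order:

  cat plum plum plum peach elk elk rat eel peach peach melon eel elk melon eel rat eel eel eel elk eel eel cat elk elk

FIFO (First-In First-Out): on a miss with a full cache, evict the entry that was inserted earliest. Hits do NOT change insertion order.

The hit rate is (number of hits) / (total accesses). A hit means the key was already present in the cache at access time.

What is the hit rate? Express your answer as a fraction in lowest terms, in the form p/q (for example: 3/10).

FIFO simulation (capacity=4):
  1. access cat: MISS. Cache (old->new): [cat]
  2. access plum: MISS. Cache (old->new): [cat plum]
  3. access plum: HIT. Cache (old->new): [cat plum]
  4. access plum: HIT. Cache (old->new): [cat plum]
  5. access peach: MISS. Cache (old->new): [cat plum peach]
  6. access elk: MISS. Cache (old->new): [cat plum peach elk]
  7. access elk: HIT. Cache (old->new): [cat plum peach elk]
  8. access rat: MISS, evict cat. Cache (old->new): [plum peach elk rat]
  9. access eel: MISS, evict plum. Cache (old->new): [peach elk rat eel]
  10. access peach: HIT. Cache (old->new): [peach elk rat eel]
  11. access peach: HIT. Cache (old->new): [peach elk rat eel]
  12. access melon: MISS, evict peach. Cache (old->new): [elk rat eel melon]
  13. access eel: HIT. Cache (old->new): [elk rat eel melon]
  14. access elk: HIT. Cache (old->new): [elk rat eel melon]
  15. access melon: HIT. Cache (old->new): [elk rat eel melon]
  16. access eel: HIT. Cache (old->new): [elk rat eel melon]
  17. access rat: HIT. Cache (old->new): [elk rat eel melon]
  18. access eel: HIT. Cache (old->new): [elk rat eel melon]
  19. access eel: HIT. Cache (old->new): [elk rat eel melon]
  20. access eel: HIT. Cache (old->new): [elk rat eel melon]
  21. access elk: HIT. Cache (old->new): [elk rat eel melon]
  22. access eel: HIT. Cache (old->new): [elk rat eel melon]
  23. access eel: HIT. Cache (old->new): [elk rat eel melon]
  24. access cat: MISS, evict elk. Cache (old->new): [rat eel melon cat]
  25. access elk: MISS, evict rat. Cache (old->new): [eel melon cat elk]
  26. access elk: HIT. Cache (old->new): [eel melon cat elk]
Total: 17 hits, 9 misses, 5 evictions

Hit rate = 17/26

Answer: 17/26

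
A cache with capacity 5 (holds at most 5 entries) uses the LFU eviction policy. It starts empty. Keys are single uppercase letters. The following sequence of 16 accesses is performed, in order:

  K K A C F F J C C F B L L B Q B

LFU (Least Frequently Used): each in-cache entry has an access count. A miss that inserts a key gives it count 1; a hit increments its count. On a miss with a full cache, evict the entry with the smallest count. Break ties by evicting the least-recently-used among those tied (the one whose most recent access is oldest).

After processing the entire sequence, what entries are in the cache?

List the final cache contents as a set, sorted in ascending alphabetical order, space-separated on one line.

LFU simulation (capacity=5):
  1. access K: MISS. Cache: [K(c=1)]
  2. access K: HIT, count now 2. Cache: [K(c=2)]
  3. access A: MISS. Cache: [A(c=1) K(c=2)]
  4. access C: MISS. Cache: [A(c=1) C(c=1) K(c=2)]
  5. access F: MISS. Cache: [A(c=1) C(c=1) F(c=1) K(c=2)]
  6. access F: HIT, count now 2. Cache: [A(c=1) C(c=1) K(c=2) F(c=2)]
  7. access J: MISS. Cache: [A(c=1) C(c=1) J(c=1) K(c=2) F(c=2)]
  8. access C: HIT, count now 2. Cache: [A(c=1) J(c=1) K(c=2) F(c=2) C(c=2)]
  9. access C: HIT, count now 3. Cache: [A(c=1) J(c=1) K(c=2) F(c=2) C(c=3)]
  10. access F: HIT, count now 3. Cache: [A(c=1) J(c=1) K(c=2) C(c=3) F(c=3)]
  11. access B: MISS, evict A(c=1). Cache: [J(c=1) B(c=1) K(c=2) C(c=3) F(c=3)]
  12. access L: MISS, evict J(c=1). Cache: [B(c=1) L(c=1) K(c=2) C(c=3) F(c=3)]
  13. access L: HIT, count now 2. Cache: [B(c=1) K(c=2) L(c=2) C(c=3) F(c=3)]
  14. access B: HIT, count now 2. Cache: [K(c=2) L(c=2) B(c=2) C(c=3) F(c=3)]
  15. access Q: MISS, evict K(c=2). Cache: [Q(c=1) L(c=2) B(c=2) C(c=3) F(c=3)]
  16. access B: HIT, count now 3. Cache: [Q(c=1) L(c=2) C(c=3) F(c=3) B(c=3)]
Total: 8 hits, 8 misses, 3 evictions

Answer: B C F L Q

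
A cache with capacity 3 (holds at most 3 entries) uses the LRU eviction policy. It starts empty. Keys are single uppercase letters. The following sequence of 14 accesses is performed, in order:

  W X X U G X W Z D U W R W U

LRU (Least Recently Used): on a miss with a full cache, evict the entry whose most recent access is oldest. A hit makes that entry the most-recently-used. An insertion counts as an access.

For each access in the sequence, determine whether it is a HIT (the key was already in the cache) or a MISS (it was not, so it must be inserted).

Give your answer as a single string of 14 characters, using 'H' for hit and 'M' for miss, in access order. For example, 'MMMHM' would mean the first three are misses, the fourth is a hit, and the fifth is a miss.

Answer: MMHMMHMMMMMMHH

Derivation:
LRU simulation (capacity=3):
  1. access W: MISS. Cache (LRU->MRU): [W]
  2. access X: MISS. Cache (LRU->MRU): [W X]
  3. access X: HIT. Cache (LRU->MRU): [W X]
  4. access U: MISS. Cache (LRU->MRU): [W X U]
  5. access G: MISS, evict W. Cache (LRU->MRU): [X U G]
  6. access X: HIT. Cache (LRU->MRU): [U G X]
  7. access W: MISS, evict U. Cache (LRU->MRU): [G X W]
  8. access Z: MISS, evict G. Cache (LRU->MRU): [X W Z]
  9. access D: MISS, evict X. Cache (LRU->MRU): [W Z D]
  10. access U: MISS, evict W. Cache (LRU->MRU): [Z D U]
  11. access W: MISS, evict Z. Cache (LRU->MRU): [D U W]
  12. access R: MISS, evict D. Cache (LRU->MRU): [U W R]
  13. access W: HIT. Cache (LRU->MRU): [U R W]
  14. access U: HIT. Cache (LRU->MRU): [R W U]
Total: 4 hits, 10 misses, 7 evictions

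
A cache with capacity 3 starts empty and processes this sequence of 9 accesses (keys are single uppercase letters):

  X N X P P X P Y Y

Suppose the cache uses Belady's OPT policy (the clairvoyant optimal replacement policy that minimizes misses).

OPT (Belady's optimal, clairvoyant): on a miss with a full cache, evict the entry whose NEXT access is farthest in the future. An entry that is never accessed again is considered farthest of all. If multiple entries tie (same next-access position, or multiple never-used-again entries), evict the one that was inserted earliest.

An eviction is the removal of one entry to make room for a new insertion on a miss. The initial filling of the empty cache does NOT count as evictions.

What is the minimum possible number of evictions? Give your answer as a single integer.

Answer: 1

Derivation:
OPT (Belady) simulation (capacity=3):
  1. access X: MISS. Cache: [X]
  2. access N: MISS. Cache: [X N]
  3. access X: HIT. Next use of X: step 6. Cache: [X N]
  4. access P: MISS. Cache: [X N P]
  5. access P: HIT. Next use of P: step 7. Cache: [X N P]
  6. access X: HIT. Next use of X: never. Cache: [X N P]
  7. access P: HIT. Next use of P: never. Cache: [X N P]
  8. access Y: MISS, evict X (next use: never). Cache: [N P Y]
  9. access Y: HIT. Next use of Y: never. Cache: [N P Y]
Total: 5 hits, 4 misses, 1 evictions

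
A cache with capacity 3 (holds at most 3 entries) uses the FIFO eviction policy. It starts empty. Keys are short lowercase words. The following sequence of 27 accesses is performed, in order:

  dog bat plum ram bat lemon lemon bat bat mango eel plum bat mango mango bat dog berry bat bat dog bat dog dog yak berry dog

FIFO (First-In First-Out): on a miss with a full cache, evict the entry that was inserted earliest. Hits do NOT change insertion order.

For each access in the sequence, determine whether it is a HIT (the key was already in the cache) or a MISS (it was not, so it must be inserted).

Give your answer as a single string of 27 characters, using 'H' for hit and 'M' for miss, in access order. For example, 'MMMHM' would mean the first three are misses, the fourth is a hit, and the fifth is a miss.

Answer: MMMMHMHMHMMMMMHHMMMHHHHHMHM

Derivation:
FIFO simulation (capacity=3):
  1. access dog: MISS. Cache (old->new): [dog]
  2. access bat: MISS. Cache (old->new): [dog bat]
  3. access plum: MISS. Cache (old->new): [dog bat plum]
  4. access ram: MISS, evict dog. Cache (old->new): [bat plum ram]
  5. access bat: HIT. Cache (old->new): [bat plum ram]
  6. access lemon: MISS, evict bat. Cache (old->new): [plum ram lemon]
  7. access lemon: HIT. Cache (old->new): [plum ram lemon]
  8. access bat: MISS, evict plum. Cache (old->new): [ram lemon bat]
  9. access bat: HIT. Cache (old->new): [ram lemon bat]
  10. access mango: MISS, evict ram. Cache (old->new): [lemon bat mango]
  11. access eel: MISS, evict lemon. Cache (old->new): [bat mango eel]
  12. access plum: MISS, evict bat. Cache (old->new): [mango eel plum]
  13. access bat: MISS, evict mango. Cache (old->new): [eel plum bat]
  14. access mango: MISS, evict eel. Cache (old->new): [plum bat mango]
  15. access mango: HIT. Cache (old->new): [plum bat mango]
  16. access bat: HIT. Cache (old->new): [plum bat mango]
  17. access dog: MISS, evict plum. Cache (old->new): [bat mango dog]
  18. access berry: MISS, evict bat. Cache (old->new): [mango dog berry]
  19. access bat: MISS, evict mango. Cache (old->new): [dog berry bat]
  20. access bat: HIT. Cache (old->new): [dog berry bat]
  21. access dog: HIT. Cache (old->new): [dog berry bat]
  22. access bat: HIT. Cache (old->new): [dog berry bat]
  23. access dog: HIT. Cache (old->new): [dog berry bat]
  24. access dog: HIT. Cache (old->new): [dog berry bat]
  25. access yak: MISS, evict dog. Cache (old->new): [berry bat yak]
  26. access berry: HIT. Cache (old->new): [berry bat yak]
  27. access dog: MISS, evict berry. Cache (old->new): [bat yak dog]
Total: 11 hits, 16 misses, 13 evictions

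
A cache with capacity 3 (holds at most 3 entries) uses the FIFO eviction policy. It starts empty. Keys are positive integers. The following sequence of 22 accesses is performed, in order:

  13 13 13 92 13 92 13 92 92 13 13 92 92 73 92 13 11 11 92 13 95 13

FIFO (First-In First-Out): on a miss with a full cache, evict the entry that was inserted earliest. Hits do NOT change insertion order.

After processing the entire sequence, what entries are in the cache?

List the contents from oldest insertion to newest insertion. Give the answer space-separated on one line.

Answer: 11 13 95

Derivation:
FIFO simulation (capacity=3):
  1. access 13: MISS. Cache (old->new): [13]
  2. access 13: HIT. Cache (old->new): [13]
  3. access 13: HIT. Cache (old->new): [13]
  4. access 92: MISS. Cache (old->new): [13 92]
  5. access 13: HIT. Cache (old->new): [13 92]
  6. access 92: HIT. Cache (old->new): [13 92]
  7. access 13: HIT. Cache (old->new): [13 92]
  8. access 92: HIT. Cache (old->new): [13 92]
  9. access 92: HIT. Cache (old->new): [13 92]
  10. access 13: HIT. Cache (old->new): [13 92]
  11. access 13: HIT. Cache (old->new): [13 92]
  12. access 92: HIT. Cache (old->new): [13 92]
  13. access 92: HIT. Cache (old->new): [13 92]
  14. access 73: MISS. Cache (old->new): [13 92 73]
  15. access 92: HIT. Cache (old->new): [13 92 73]
  16. access 13: HIT. Cache (old->new): [13 92 73]
  17. access 11: MISS, evict 13. Cache (old->new): [92 73 11]
  18. access 11: HIT. Cache (old->new): [92 73 11]
  19. access 92: HIT. Cache (old->new): [92 73 11]
  20. access 13: MISS, evict 92. Cache (old->new): [73 11 13]
  21. access 95: MISS, evict 73. Cache (old->new): [11 13 95]
  22. access 13: HIT. Cache (old->new): [11 13 95]
Total: 16 hits, 6 misses, 3 evictions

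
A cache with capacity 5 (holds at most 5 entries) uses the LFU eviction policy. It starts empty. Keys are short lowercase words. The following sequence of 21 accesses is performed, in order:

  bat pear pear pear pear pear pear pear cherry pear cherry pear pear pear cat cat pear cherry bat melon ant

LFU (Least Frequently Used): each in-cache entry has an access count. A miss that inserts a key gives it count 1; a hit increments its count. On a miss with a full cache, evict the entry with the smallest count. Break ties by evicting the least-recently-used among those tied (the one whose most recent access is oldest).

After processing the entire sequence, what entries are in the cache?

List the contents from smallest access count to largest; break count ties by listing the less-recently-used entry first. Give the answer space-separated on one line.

LFU simulation (capacity=5):
  1. access bat: MISS. Cache: [bat(c=1)]
  2. access pear: MISS. Cache: [bat(c=1) pear(c=1)]
  3. access pear: HIT, count now 2. Cache: [bat(c=1) pear(c=2)]
  4. access pear: HIT, count now 3. Cache: [bat(c=1) pear(c=3)]
  5. access pear: HIT, count now 4. Cache: [bat(c=1) pear(c=4)]
  6. access pear: HIT, count now 5. Cache: [bat(c=1) pear(c=5)]
  7. access pear: HIT, count now 6. Cache: [bat(c=1) pear(c=6)]
  8. access pear: HIT, count now 7. Cache: [bat(c=1) pear(c=7)]
  9. access cherry: MISS. Cache: [bat(c=1) cherry(c=1) pear(c=7)]
  10. access pear: HIT, count now 8. Cache: [bat(c=1) cherry(c=1) pear(c=8)]
  11. access cherry: HIT, count now 2. Cache: [bat(c=1) cherry(c=2) pear(c=8)]
  12. access pear: HIT, count now 9. Cache: [bat(c=1) cherry(c=2) pear(c=9)]
  13. access pear: HIT, count now 10. Cache: [bat(c=1) cherry(c=2) pear(c=10)]
  14. access pear: HIT, count now 11. Cache: [bat(c=1) cherry(c=2) pear(c=11)]
  15. access cat: MISS. Cache: [bat(c=1) cat(c=1) cherry(c=2) pear(c=11)]
  16. access cat: HIT, count now 2. Cache: [bat(c=1) cherry(c=2) cat(c=2) pear(c=11)]
  17. access pear: HIT, count now 12. Cache: [bat(c=1) cherry(c=2) cat(c=2) pear(c=12)]
  18. access cherry: HIT, count now 3. Cache: [bat(c=1) cat(c=2) cherry(c=3) pear(c=12)]
  19. access bat: HIT, count now 2. Cache: [cat(c=2) bat(c=2) cherry(c=3) pear(c=12)]
  20. access melon: MISS. Cache: [melon(c=1) cat(c=2) bat(c=2) cherry(c=3) pear(c=12)]
  21. access ant: MISS, evict melon(c=1). Cache: [ant(c=1) cat(c=2) bat(c=2) cherry(c=3) pear(c=12)]
Total: 15 hits, 6 misses, 1 evictions

Answer: ant cat bat cherry pear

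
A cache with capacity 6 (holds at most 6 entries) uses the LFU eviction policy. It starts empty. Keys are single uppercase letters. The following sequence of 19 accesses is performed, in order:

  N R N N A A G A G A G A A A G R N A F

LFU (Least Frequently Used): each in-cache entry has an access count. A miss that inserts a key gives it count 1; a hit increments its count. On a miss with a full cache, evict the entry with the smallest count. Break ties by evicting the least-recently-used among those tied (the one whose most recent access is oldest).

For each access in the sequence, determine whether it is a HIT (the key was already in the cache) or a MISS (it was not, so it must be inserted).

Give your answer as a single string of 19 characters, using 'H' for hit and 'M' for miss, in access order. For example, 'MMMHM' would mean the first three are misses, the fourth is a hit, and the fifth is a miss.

LFU simulation (capacity=6):
  1. access N: MISS. Cache: [N(c=1)]
  2. access R: MISS. Cache: [N(c=1) R(c=1)]
  3. access N: HIT, count now 2. Cache: [R(c=1) N(c=2)]
  4. access N: HIT, count now 3. Cache: [R(c=1) N(c=3)]
  5. access A: MISS. Cache: [R(c=1) A(c=1) N(c=3)]
  6. access A: HIT, count now 2. Cache: [R(c=1) A(c=2) N(c=3)]
  7. access G: MISS. Cache: [R(c=1) G(c=1) A(c=2) N(c=3)]
  8. access A: HIT, count now 3. Cache: [R(c=1) G(c=1) N(c=3) A(c=3)]
  9. access G: HIT, count now 2. Cache: [R(c=1) G(c=2) N(c=3) A(c=3)]
  10. access A: HIT, count now 4. Cache: [R(c=1) G(c=2) N(c=3) A(c=4)]
  11. access G: HIT, count now 3. Cache: [R(c=1) N(c=3) G(c=3) A(c=4)]
  12. access A: HIT, count now 5. Cache: [R(c=1) N(c=3) G(c=3) A(c=5)]
  13. access A: HIT, count now 6. Cache: [R(c=1) N(c=3) G(c=3) A(c=6)]
  14. access A: HIT, count now 7. Cache: [R(c=1) N(c=3) G(c=3) A(c=7)]
  15. access G: HIT, count now 4. Cache: [R(c=1) N(c=3) G(c=4) A(c=7)]
  16. access R: HIT, count now 2. Cache: [R(c=2) N(c=3) G(c=4) A(c=7)]
  17. access N: HIT, count now 4. Cache: [R(c=2) G(c=4) N(c=4) A(c=7)]
  18. access A: HIT, count now 8. Cache: [R(c=2) G(c=4) N(c=4) A(c=8)]
  19. access F: MISS. Cache: [F(c=1) R(c=2) G(c=4) N(c=4) A(c=8)]
Total: 14 hits, 5 misses, 0 evictions

Answer: MMHHMHMHHHHHHHHHHHM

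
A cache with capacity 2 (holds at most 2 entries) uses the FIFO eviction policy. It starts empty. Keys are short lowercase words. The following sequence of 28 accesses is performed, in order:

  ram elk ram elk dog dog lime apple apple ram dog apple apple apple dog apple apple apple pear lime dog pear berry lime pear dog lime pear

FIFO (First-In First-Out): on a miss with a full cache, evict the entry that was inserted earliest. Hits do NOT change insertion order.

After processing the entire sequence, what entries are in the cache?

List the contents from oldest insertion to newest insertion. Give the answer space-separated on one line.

Answer: lime pear

Derivation:
FIFO simulation (capacity=2):
  1. access ram: MISS. Cache (old->new): [ram]
  2. access elk: MISS. Cache (old->new): [ram elk]
  3. access ram: HIT. Cache (old->new): [ram elk]
  4. access elk: HIT. Cache (old->new): [ram elk]
  5. access dog: MISS, evict ram. Cache (old->new): [elk dog]
  6. access dog: HIT. Cache (old->new): [elk dog]
  7. access lime: MISS, evict elk. Cache (old->new): [dog lime]
  8. access apple: MISS, evict dog. Cache (old->new): [lime apple]
  9. access apple: HIT. Cache (old->new): [lime apple]
  10. access ram: MISS, evict lime. Cache (old->new): [apple ram]
  11. access dog: MISS, evict apple. Cache (old->new): [ram dog]
  12. access apple: MISS, evict ram. Cache (old->new): [dog apple]
  13. access apple: HIT. Cache (old->new): [dog apple]
  14. access apple: HIT. Cache (old->new): [dog apple]
  15. access dog: HIT. Cache (old->new): [dog apple]
  16. access apple: HIT. Cache (old->new): [dog apple]
  17. access apple: HIT. Cache (old->new): [dog apple]
  18. access apple: HIT. Cache (old->new): [dog apple]
  19. access pear: MISS, evict dog. Cache (old->new): [apple pear]
  20. access lime: MISS, evict apple. Cache (old->new): [pear lime]
  21. access dog: MISS, evict pear. Cache (old->new): [lime dog]
  22. access pear: MISS, evict lime. Cache (old->new): [dog pear]
  23. access berry: MISS, evict dog. Cache (old->new): [pear berry]
  24. access lime: MISS, evict pear. Cache (old->new): [berry lime]
  25. access pear: MISS, evict berry. Cache (old->new): [lime pear]
  26. access dog: MISS, evict lime. Cache (old->new): [pear dog]
  27. access lime: MISS, evict pear. Cache (old->new): [dog lime]
  28. access pear: MISS, evict dog. Cache (old->new): [lime pear]
Total: 10 hits, 18 misses, 16 evictions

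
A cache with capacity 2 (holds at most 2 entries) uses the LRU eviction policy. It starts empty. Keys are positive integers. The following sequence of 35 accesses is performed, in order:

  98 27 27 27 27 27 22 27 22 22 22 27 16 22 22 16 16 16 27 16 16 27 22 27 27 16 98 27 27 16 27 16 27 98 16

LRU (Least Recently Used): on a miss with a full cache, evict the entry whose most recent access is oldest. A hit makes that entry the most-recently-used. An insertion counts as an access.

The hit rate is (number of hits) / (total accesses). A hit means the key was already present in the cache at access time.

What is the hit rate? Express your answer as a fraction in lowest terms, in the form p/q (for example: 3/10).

LRU simulation (capacity=2):
  1. access 98: MISS. Cache (LRU->MRU): [98]
  2. access 27: MISS. Cache (LRU->MRU): [98 27]
  3. access 27: HIT. Cache (LRU->MRU): [98 27]
  4. access 27: HIT. Cache (LRU->MRU): [98 27]
  5. access 27: HIT. Cache (LRU->MRU): [98 27]
  6. access 27: HIT. Cache (LRU->MRU): [98 27]
  7. access 22: MISS, evict 98. Cache (LRU->MRU): [27 22]
  8. access 27: HIT. Cache (LRU->MRU): [22 27]
  9. access 22: HIT. Cache (LRU->MRU): [27 22]
  10. access 22: HIT. Cache (LRU->MRU): [27 22]
  11. access 22: HIT. Cache (LRU->MRU): [27 22]
  12. access 27: HIT. Cache (LRU->MRU): [22 27]
  13. access 16: MISS, evict 22. Cache (LRU->MRU): [27 16]
  14. access 22: MISS, evict 27. Cache (LRU->MRU): [16 22]
  15. access 22: HIT. Cache (LRU->MRU): [16 22]
  16. access 16: HIT. Cache (LRU->MRU): [22 16]
  17. access 16: HIT. Cache (LRU->MRU): [22 16]
  18. access 16: HIT. Cache (LRU->MRU): [22 16]
  19. access 27: MISS, evict 22. Cache (LRU->MRU): [16 27]
  20. access 16: HIT. Cache (LRU->MRU): [27 16]
  21. access 16: HIT. Cache (LRU->MRU): [27 16]
  22. access 27: HIT. Cache (LRU->MRU): [16 27]
  23. access 22: MISS, evict 16. Cache (LRU->MRU): [27 22]
  24. access 27: HIT. Cache (LRU->MRU): [22 27]
  25. access 27: HIT. Cache (LRU->MRU): [22 27]
  26. access 16: MISS, evict 22. Cache (LRU->MRU): [27 16]
  27. access 98: MISS, evict 27. Cache (LRU->MRU): [16 98]
  28. access 27: MISS, evict 16. Cache (LRU->MRU): [98 27]
  29. access 27: HIT. Cache (LRU->MRU): [98 27]
  30. access 16: MISS, evict 98. Cache (LRU->MRU): [27 16]
  31. access 27: HIT. Cache (LRU->MRU): [16 27]
  32. access 16: HIT. Cache (LRU->MRU): [27 16]
  33. access 27: HIT. Cache (LRU->MRU): [16 27]
  34. access 98: MISS, evict 16. Cache (LRU->MRU): [27 98]
  35. access 16: MISS, evict 27. Cache (LRU->MRU): [98 16]
Total: 22 hits, 13 misses, 11 evictions

Hit rate = 22/35

Answer: 22/35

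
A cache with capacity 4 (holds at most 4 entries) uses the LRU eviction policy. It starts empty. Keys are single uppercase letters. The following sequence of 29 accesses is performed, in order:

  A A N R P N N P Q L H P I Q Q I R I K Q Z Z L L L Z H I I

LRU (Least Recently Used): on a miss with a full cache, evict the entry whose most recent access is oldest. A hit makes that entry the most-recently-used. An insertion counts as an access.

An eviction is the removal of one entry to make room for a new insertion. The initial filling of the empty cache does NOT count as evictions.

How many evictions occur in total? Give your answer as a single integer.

LRU simulation (capacity=4):
  1. access A: MISS. Cache (LRU->MRU): [A]
  2. access A: HIT. Cache (LRU->MRU): [A]
  3. access N: MISS. Cache (LRU->MRU): [A N]
  4. access R: MISS. Cache (LRU->MRU): [A N R]
  5. access P: MISS. Cache (LRU->MRU): [A N R P]
  6. access N: HIT. Cache (LRU->MRU): [A R P N]
  7. access N: HIT. Cache (LRU->MRU): [A R P N]
  8. access P: HIT. Cache (LRU->MRU): [A R N P]
  9. access Q: MISS, evict A. Cache (LRU->MRU): [R N P Q]
  10. access L: MISS, evict R. Cache (LRU->MRU): [N P Q L]
  11. access H: MISS, evict N. Cache (LRU->MRU): [P Q L H]
  12. access P: HIT. Cache (LRU->MRU): [Q L H P]
  13. access I: MISS, evict Q. Cache (LRU->MRU): [L H P I]
  14. access Q: MISS, evict L. Cache (LRU->MRU): [H P I Q]
  15. access Q: HIT. Cache (LRU->MRU): [H P I Q]
  16. access I: HIT. Cache (LRU->MRU): [H P Q I]
  17. access R: MISS, evict H. Cache (LRU->MRU): [P Q I R]
  18. access I: HIT. Cache (LRU->MRU): [P Q R I]
  19. access K: MISS, evict P. Cache (LRU->MRU): [Q R I K]
  20. access Q: HIT. Cache (LRU->MRU): [R I K Q]
  21. access Z: MISS, evict R. Cache (LRU->MRU): [I K Q Z]
  22. access Z: HIT. Cache (LRU->MRU): [I K Q Z]
  23. access L: MISS, evict I. Cache (LRU->MRU): [K Q Z L]
  24. access L: HIT. Cache (LRU->MRU): [K Q Z L]
  25. access L: HIT. Cache (LRU->MRU): [K Q Z L]
  26. access Z: HIT. Cache (LRU->MRU): [K Q L Z]
  27. access H: MISS, evict K. Cache (LRU->MRU): [Q L Z H]
  28. access I: MISS, evict Q. Cache (LRU->MRU): [L Z H I]
  29. access I: HIT. Cache (LRU->MRU): [L Z H I]
Total: 14 hits, 15 misses, 11 evictions

Answer: 11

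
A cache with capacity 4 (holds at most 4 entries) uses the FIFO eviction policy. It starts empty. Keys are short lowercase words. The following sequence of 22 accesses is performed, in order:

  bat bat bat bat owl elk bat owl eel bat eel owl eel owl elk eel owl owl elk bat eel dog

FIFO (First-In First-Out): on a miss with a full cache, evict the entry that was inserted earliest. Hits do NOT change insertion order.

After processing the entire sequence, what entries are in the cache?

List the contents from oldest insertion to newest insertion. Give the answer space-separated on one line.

Answer: owl elk eel dog

Derivation:
FIFO simulation (capacity=4):
  1. access bat: MISS. Cache (old->new): [bat]
  2. access bat: HIT. Cache (old->new): [bat]
  3. access bat: HIT. Cache (old->new): [bat]
  4. access bat: HIT. Cache (old->new): [bat]
  5. access owl: MISS. Cache (old->new): [bat owl]
  6. access elk: MISS. Cache (old->new): [bat owl elk]
  7. access bat: HIT. Cache (old->new): [bat owl elk]
  8. access owl: HIT. Cache (old->new): [bat owl elk]
  9. access eel: MISS. Cache (old->new): [bat owl elk eel]
  10. access bat: HIT. Cache (old->new): [bat owl elk eel]
  11. access eel: HIT. Cache (old->new): [bat owl elk eel]
  12. access owl: HIT. Cache (old->new): [bat owl elk eel]
  13. access eel: HIT. Cache (old->new): [bat owl elk eel]
  14. access owl: HIT. Cache (old->new): [bat owl elk eel]
  15. access elk: HIT. Cache (old->new): [bat owl elk eel]
  16. access eel: HIT. Cache (old->new): [bat owl elk eel]
  17. access owl: HIT. Cache (old->new): [bat owl elk eel]
  18. access owl: HIT. Cache (old->new): [bat owl elk eel]
  19. access elk: HIT. Cache (old->new): [bat owl elk eel]
  20. access bat: HIT. Cache (old->new): [bat owl elk eel]
  21. access eel: HIT. Cache (old->new): [bat owl elk eel]
  22. access dog: MISS, evict bat. Cache (old->new): [owl elk eel dog]
Total: 17 hits, 5 misses, 1 evictions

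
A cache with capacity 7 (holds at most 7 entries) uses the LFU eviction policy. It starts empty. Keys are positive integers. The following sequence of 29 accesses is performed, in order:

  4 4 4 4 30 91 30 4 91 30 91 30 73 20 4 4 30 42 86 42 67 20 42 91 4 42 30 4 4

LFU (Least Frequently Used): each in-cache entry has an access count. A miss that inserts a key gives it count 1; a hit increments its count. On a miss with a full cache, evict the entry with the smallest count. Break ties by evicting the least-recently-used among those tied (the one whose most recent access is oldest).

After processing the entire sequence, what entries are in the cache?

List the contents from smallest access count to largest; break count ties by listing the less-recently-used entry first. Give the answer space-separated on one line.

Answer: 86 67 20 91 42 30 4

Derivation:
LFU simulation (capacity=7):
  1. access 4: MISS. Cache: [4(c=1)]
  2. access 4: HIT, count now 2. Cache: [4(c=2)]
  3. access 4: HIT, count now 3. Cache: [4(c=3)]
  4. access 4: HIT, count now 4. Cache: [4(c=4)]
  5. access 30: MISS. Cache: [30(c=1) 4(c=4)]
  6. access 91: MISS. Cache: [30(c=1) 91(c=1) 4(c=4)]
  7. access 30: HIT, count now 2. Cache: [91(c=1) 30(c=2) 4(c=4)]
  8. access 4: HIT, count now 5. Cache: [91(c=1) 30(c=2) 4(c=5)]
  9. access 91: HIT, count now 2. Cache: [30(c=2) 91(c=2) 4(c=5)]
  10. access 30: HIT, count now 3. Cache: [91(c=2) 30(c=3) 4(c=5)]
  11. access 91: HIT, count now 3. Cache: [30(c=3) 91(c=3) 4(c=5)]
  12. access 30: HIT, count now 4. Cache: [91(c=3) 30(c=4) 4(c=5)]
  13. access 73: MISS. Cache: [73(c=1) 91(c=3) 30(c=4) 4(c=5)]
  14. access 20: MISS. Cache: [73(c=1) 20(c=1) 91(c=3) 30(c=4) 4(c=5)]
  15. access 4: HIT, count now 6. Cache: [73(c=1) 20(c=1) 91(c=3) 30(c=4) 4(c=6)]
  16. access 4: HIT, count now 7. Cache: [73(c=1) 20(c=1) 91(c=3) 30(c=4) 4(c=7)]
  17. access 30: HIT, count now 5. Cache: [73(c=1) 20(c=1) 91(c=3) 30(c=5) 4(c=7)]
  18. access 42: MISS. Cache: [73(c=1) 20(c=1) 42(c=1) 91(c=3) 30(c=5) 4(c=7)]
  19. access 86: MISS. Cache: [73(c=1) 20(c=1) 42(c=1) 86(c=1) 91(c=3) 30(c=5) 4(c=7)]
  20. access 42: HIT, count now 2. Cache: [73(c=1) 20(c=1) 86(c=1) 42(c=2) 91(c=3) 30(c=5) 4(c=7)]
  21. access 67: MISS, evict 73(c=1). Cache: [20(c=1) 86(c=1) 67(c=1) 42(c=2) 91(c=3) 30(c=5) 4(c=7)]
  22. access 20: HIT, count now 2. Cache: [86(c=1) 67(c=1) 42(c=2) 20(c=2) 91(c=3) 30(c=5) 4(c=7)]
  23. access 42: HIT, count now 3. Cache: [86(c=1) 67(c=1) 20(c=2) 91(c=3) 42(c=3) 30(c=5) 4(c=7)]
  24. access 91: HIT, count now 4. Cache: [86(c=1) 67(c=1) 20(c=2) 42(c=3) 91(c=4) 30(c=5) 4(c=7)]
  25. access 4: HIT, count now 8. Cache: [86(c=1) 67(c=1) 20(c=2) 42(c=3) 91(c=4) 30(c=5) 4(c=8)]
  26. access 42: HIT, count now 4. Cache: [86(c=1) 67(c=1) 20(c=2) 91(c=4) 42(c=4) 30(c=5) 4(c=8)]
  27. access 30: HIT, count now 6. Cache: [86(c=1) 67(c=1) 20(c=2) 91(c=4) 42(c=4) 30(c=6) 4(c=8)]
  28. access 4: HIT, count now 9. Cache: [86(c=1) 67(c=1) 20(c=2) 91(c=4) 42(c=4) 30(c=6) 4(c=9)]
  29. access 4: HIT, count now 10. Cache: [86(c=1) 67(c=1) 20(c=2) 91(c=4) 42(c=4) 30(c=6) 4(c=10)]
Total: 21 hits, 8 misses, 1 evictions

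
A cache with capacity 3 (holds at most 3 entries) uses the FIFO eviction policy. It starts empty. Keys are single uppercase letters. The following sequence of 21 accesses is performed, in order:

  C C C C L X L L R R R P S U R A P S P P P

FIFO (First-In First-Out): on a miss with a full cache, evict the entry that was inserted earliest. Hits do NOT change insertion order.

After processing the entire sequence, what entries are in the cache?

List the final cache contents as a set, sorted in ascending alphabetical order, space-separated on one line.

FIFO simulation (capacity=3):
  1. access C: MISS. Cache (old->new): [C]
  2. access C: HIT. Cache (old->new): [C]
  3. access C: HIT. Cache (old->new): [C]
  4. access C: HIT. Cache (old->new): [C]
  5. access L: MISS. Cache (old->new): [C L]
  6. access X: MISS. Cache (old->new): [C L X]
  7. access L: HIT. Cache (old->new): [C L X]
  8. access L: HIT. Cache (old->new): [C L X]
  9. access R: MISS, evict C. Cache (old->new): [L X R]
  10. access R: HIT. Cache (old->new): [L X R]
  11. access R: HIT. Cache (old->new): [L X R]
  12. access P: MISS, evict L. Cache (old->new): [X R P]
  13. access S: MISS, evict X. Cache (old->new): [R P S]
  14. access U: MISS, evict R. Cache (old->new): [P S U]
  15. access R: MISS, evict P. Cache (old->new): [S U R]
  16. access A: MISS, evict S. Cache (old->new): [U R A]
  17. access P: MISS, evict U. Cache (old->new): [R A P]
  18. access S: MISS, evict R. Cache (old->new): [A P S]
  19. access P: HIT. Cache (old->new): [A P S]
  20. access P: HIT. Cache (old->new): [A P S]
  21. access P: HIT. Cache (old->new): [A P S]
Total: 10 hits, 11 misses, 8 evictions

Answer: A P S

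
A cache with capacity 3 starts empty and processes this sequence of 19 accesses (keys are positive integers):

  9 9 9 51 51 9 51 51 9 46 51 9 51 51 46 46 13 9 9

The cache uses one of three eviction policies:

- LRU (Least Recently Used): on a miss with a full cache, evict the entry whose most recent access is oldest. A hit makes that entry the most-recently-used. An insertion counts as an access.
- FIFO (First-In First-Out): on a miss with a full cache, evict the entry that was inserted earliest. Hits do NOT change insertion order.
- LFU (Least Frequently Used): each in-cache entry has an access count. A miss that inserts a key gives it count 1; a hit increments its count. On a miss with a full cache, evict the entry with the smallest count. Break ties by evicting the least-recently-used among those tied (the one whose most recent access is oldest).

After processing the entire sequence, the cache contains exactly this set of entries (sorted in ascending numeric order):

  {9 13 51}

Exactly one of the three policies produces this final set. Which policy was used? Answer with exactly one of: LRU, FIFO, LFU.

Answer: LFU

Derivation:
Simulating under each policy and comparing final sets:
  LRU: final set = {9 13 46} -> differs
  FIFO: final set = {9 13 46} -> differs
  LFU: final set = {9 13 51} -> MATCHES target
Only LFU produces the target set.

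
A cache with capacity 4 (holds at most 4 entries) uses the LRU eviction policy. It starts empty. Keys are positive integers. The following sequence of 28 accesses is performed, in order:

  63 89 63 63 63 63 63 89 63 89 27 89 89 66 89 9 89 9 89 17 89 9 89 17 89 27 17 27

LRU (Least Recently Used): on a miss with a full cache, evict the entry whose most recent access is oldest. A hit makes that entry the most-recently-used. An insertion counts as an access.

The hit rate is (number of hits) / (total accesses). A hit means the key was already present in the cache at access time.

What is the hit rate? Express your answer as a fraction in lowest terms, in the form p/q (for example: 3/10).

Answer: 3/4

Derivation:
LRU simulation (capacity=4):
  1. access 63: MISS. Cache (LRU->MRU): [63]
  2. access 89: MISS. Cache (LRU->MRU): [63 89]
  3. access 63: HIT. Cache (LRU->MRU): [89 63]
  4. access 63: HIT. Cache (LRU->MRU): [89 63]
  5. access 63: HIT. Cache (LRU->MRU): [89 63]
  6. access 63: HIT. Cache (LRU->MRU): [89 63]
  7. access 63: HIT. Cache (LRU->MRU): [89 63]
  8. access 89: HIT. Cache (LRU->MRU): [63 89]
  9. access 63: HIT. Cache (LRU->MRU): [89 63]
  10. access 89: HIT. Cache (LRU->MRU): [63 89]
  11. access 27: MISS. Cache (LRU->MRU): [63 89 27]
  12. access 89: HIT. Cache (LRU->MRU): [63 27 89]
  13. access 89: HIT. Cache (LRU->MRU): [63 27 89]
  14. access 66: MISS. Cache (LRU->MRU): [63 27 89 66]
  15. access 89: HIT. Cache (LRU->MRU): [63 27 66 89]
  16. access 9: MISS, evict 63. Cache (LRU->MRU): [27 66 89 9]
  17. access 89: HIT. Cache (LRU->MRU): [27 66 9 89]
  18. access 9: HIT. Cache (LRU->MRU): [27 66 89 9]
  19. access 89: HIT. Cache (LRU->MRU): [27 66 9 89]
  20. access 17: MISS, evict 27. Cache (LRU->MRU): [66 9 89 17]
  21. access 89: HIT. Cache (LRU->MRU): [66 9 17 89]
  22. access 9: HIT. Cache (LRU->MRU): [66 17 89 9]
  23. access 89: HIT. Cache (LRU->MRU): [66 17 9 89]
  24. access 17: HIT. Cache (LRU->MRU): [66 9 89 17]
  25. access 89: HIT. Cache (LRU->MRU): [66 9 17 89]
  26. access 27: MISS, evict 66. Cache (LRU->MRU): [9 17 89 27]
  27. access 17: HIT. Cache (LRU->MRU): [9 89 27 17]
  28. access 27: HIT. Cache (LRU->MRU): [9 89 17 27]
Total: 21 hits, 7 misses, 3 evictions

Hit rate = 21/28 = 3/4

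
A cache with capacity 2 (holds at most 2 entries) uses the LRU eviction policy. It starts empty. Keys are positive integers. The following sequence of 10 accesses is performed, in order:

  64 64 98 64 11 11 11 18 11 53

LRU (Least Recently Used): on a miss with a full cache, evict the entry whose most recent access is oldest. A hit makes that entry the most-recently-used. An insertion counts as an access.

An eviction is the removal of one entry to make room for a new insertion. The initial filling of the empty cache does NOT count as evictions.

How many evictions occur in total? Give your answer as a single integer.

LRU simulation (capacity=2):
  1. access 64: MISS. Cache (LRU->MRU): [64]
  2. access 64: HIT. Cache (LRU->MRU): [64]
  3. access 98: MISS. Cache (LRU->MRU): [64 98]
  4. access 64: HIT. Cache (LRU->MRU): [98 64]
  5. access 11: MISS, evict 98. Cache (LRU->MRU): [64 11]
  6. access 11: HIT. Cache (LRU->MRU): [64 11]
  7. access 11: HIT. Cache (LRU->MRU): [64 11]
  8. access 18: MISS, evict 64. Cache (LRU->MRU): [11 18]
  9. access 11: HIT. Cache (LRU->MRU): [18 11]
  10. access 53: MISS, evict 18. Cache (LRU->MRU): [11 53]
Total: 5 hits, 5 misses, 3 evictions

Answer: 3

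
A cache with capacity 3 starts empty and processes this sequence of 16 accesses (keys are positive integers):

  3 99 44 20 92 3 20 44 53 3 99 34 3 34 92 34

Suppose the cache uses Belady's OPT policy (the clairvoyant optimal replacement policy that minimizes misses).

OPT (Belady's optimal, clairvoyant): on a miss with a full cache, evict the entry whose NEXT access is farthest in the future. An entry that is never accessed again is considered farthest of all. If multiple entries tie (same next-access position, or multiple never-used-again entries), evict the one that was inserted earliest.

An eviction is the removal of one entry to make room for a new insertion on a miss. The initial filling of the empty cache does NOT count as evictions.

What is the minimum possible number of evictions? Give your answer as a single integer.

Answer: 6

Derivation:
OPT (Belady) simulation (capacity=3):
  1. access 3: MISS. Cache: [3]
  2. access 99: MISS. Cache: [3 99]
  3. access 44: MISS. Cache: [3 99 44]
  4. access 20: MISS, evict 99 (next use: step 11). Cache: [3 44 20]
  5. access 92: MISS, evict 44 (next use: step 8). Cache: [3 20 92]
  6. access 3: HIT. Next use of 3: step 10. Cache: [3 20 92]
  7. access 20: HIT. Next use of 20: never. Cache: [3 20 92]
  8. access 44: MISS, evict 20 (next use: never). Cache: [3 92 44]
  9. access 53: MISS, evict 44 (next use: never). Cache: [3 92 53]
  10. access 3: HIT. Next use of 3: step 13. Cache: [3 92 53]
  11. access 99: MISS, evict 53 (next use: never). Cache: [3 92 99]
  12. access 34: MISS, evict 99 (next use: never). Cache: [3 92 34]
  13. access 3: HIT. Next use of 3: never. Cache: [3 92 34]
  14. access 34: HIT. Next use of 34: step 16. Cache: [3 92 34]
  15. access 92: HIT. Next use of 92: never. Cache: [3 92 34]
  16. access 34: HIT. Next use of 34: never. Cache: [3 92 34]
Total: 7 hits, 9 misses, 6 evictions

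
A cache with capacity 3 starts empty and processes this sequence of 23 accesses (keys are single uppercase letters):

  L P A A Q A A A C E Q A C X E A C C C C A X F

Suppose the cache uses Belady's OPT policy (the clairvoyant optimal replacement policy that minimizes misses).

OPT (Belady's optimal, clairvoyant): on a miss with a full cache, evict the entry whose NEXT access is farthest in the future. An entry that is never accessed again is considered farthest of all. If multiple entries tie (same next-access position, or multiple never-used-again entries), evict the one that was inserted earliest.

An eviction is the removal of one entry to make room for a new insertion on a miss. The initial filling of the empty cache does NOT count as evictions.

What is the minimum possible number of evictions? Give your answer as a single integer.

Answer: 7

Derivation:
OPT (Belady) simulation (capacity=3):
  1. access L: MISS. Cache: [L]
  2. access P: MISS. Cache: [L P]
  3. access A: MISS. Cache: [L P A]
  4. access A: HIT. Next use of A: step 6. Cache: [L P A]
  5. access Q: MISS, evict L (next use: never). Cache: [P A Q]
  6. access A: HIT. Next use of A: step 7. Cache: [P A Q]
  7. access A: HIT. Next use of A: step 8. Cache: [P A Q]
  8. access A: HIT. Next use of A: step 12. Cache: [P A Q]
  9. access C: MISS, evict P (next use: never). Cache: [A Q C]
  10. access E: MISS, evict C (next use: step 13). Cache: [A Q E]
  11. access Q: HIT. Next use of Q: never. Cache: [A Q E]
  12. access A: HIT. Next use of A: step 16. Cache: [A Q E]
  13. access C: MISS, evict Q (next use: never). Cache: [A E C]
  14. access X: MISS, evict C (next use: step 17). Cache: [A E X]
  15. access E: HIT. Next use of E: never. Cache: [A E X]
  16. access A: HIT. Next use of A: step 21. Cache: [A E X]
  17. access C: MISS, evict E (next use: never). Cache: [A X C]
  18. access C: HIT. Next use of C: step 19. Cache: [A X C]
  19. access C: HIT. Next use of C: step 20. Cache: [A X C]
  20. access C: HIT. Next use of C: never. Cache: [A X C]
  21. access A: HIT. Next use of A: never. Cache: [A X C]
  22. access X: HIT. Next use of X: never. Cache: [A X C]
  23. access F: MISS, evict A (next use: never). Cache: [X C F]
Total: 13 hits, 10 misses, 7 evictions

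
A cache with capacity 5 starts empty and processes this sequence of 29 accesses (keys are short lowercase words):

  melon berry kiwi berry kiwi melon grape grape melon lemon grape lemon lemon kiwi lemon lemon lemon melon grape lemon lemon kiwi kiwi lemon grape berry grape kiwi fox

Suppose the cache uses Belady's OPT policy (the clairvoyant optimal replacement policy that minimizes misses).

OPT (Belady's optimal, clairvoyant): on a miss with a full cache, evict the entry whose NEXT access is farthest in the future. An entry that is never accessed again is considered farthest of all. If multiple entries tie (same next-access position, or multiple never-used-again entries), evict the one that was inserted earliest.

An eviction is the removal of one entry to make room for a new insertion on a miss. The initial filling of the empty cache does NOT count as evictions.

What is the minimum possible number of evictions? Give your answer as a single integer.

OPT (Belady) simulation (capacity=5):
  1. access melon: MISS. Cache: [melon]
  2. access berry: MISS. Cache: [melon berry]
  3. access kiwi: MISS. Cache: [melon berry kiwi]
  4. access berry: HIT. Next use of berry: step 26. Cache: [melon berry kiwi]
  5. access kiwi: HIT. Next use of kiwi: step 14. Cache: [melon berry kiwi]
  6. access melon: HIT. Next use of melon: step 9. Cache: [melon berry kiwi]
  7. access grape: MISS. Cache: [melon berry kiwi grape]
  8. access grape: HIT. Next use of grape: step 11. Cache: [melon berry kiwi grape]
  9. access melon: HIT. Next use of melon: step 18. Cache: [melon berry kiwi grape]
  10. access lemon: MISS. Cache: [melon berry kiwi grape lemon]
  11. access grape: HIT. Next use of grape: step 19. Cache: [melon berry kiwi grape lemon]
  12. access lemon: HIT. Next use of lemon: step 13. Cache: [melon berry kiwi grape lemon]
  13. access lemon: HIT. Next use of lemon: step 15. Cache: [melon berry kiwi grape lemon]
  14. access kiwi: HIT. Next use of kiwi: step 22. Cache: [melon berry kiwi grape lemon]
  15. access lemon: HIT. Next use of lemon: step 16. Cache: [melon berry kiwi grape lemon]
  16. access lemon: HIT. Next use of lemon: step 17. Cache: [melon berry kiwi grape lemon]
  17. access lemon: HIT. Next use of lemon: step 20. Cache: [melon berry kiwi grape lemon]
  18. access melon: HIT. Next use of melon: never. Cache: [melon berry kiwi grape lemon]
  19. access grape: HIT. Next use of grape: step 25. Cache: [melon berry kiwi grape lemon]
  20. access lemon: HIT. Next use of lemon: step 21. Cache: [melon berry kiwi grape lemon]
  21. access lemon: HIT. Next use of lemon: step 24. Cache: [melon berry kiwi grape lemon]
  22. access kiwi: HIT. Next use of kiwi: step 23. Cache: [melon berry kiwi grape lemon]
  23. access kiwi: HIT. Next use of kiwi: step 28. Cache: [melon berry kiwi grape lemon]
  24. access lemon: HIT. Next use of lemon: never. Cache: [melon berry kiwi grape lemon]
  25. access grape: HIT. Next use of grape: step 27. Cache: [melon berry kiwi grape lemon]
  26. access berry: HIT. Next use of berry: never. Cache: [melon berry kiwi grape lemon]
  27. access grape: HIT. Next use of grape: never. Cache: [melon berry kiwi grape lemon]
  28. access kiwi: HIT. Next use of kiwi: never. Cache: [melon berry kiwi grape lemon]
  29. access fox: MISS, evict melon (next use: never). Cache: [berry kiwi grape lemon fox]
Total: 23 hits, 6 misses, 1 evictions

Answer: 1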